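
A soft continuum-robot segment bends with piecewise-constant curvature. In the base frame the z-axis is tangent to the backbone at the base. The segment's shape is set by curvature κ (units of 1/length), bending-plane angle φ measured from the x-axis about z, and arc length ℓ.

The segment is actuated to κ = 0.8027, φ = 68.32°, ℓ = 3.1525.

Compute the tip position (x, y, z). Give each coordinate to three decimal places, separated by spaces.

θ = κ·ℓ = 0.8027 × 3.1525 = 2.53051 rad
ρ = (1 − cos θ)/κ = (1 − -0.81903)/0.8027 = 2.26614
z = sin θ / κ = 0.57375/0.8027 = 0.71478
x = ρ cos φ = 2.26614 × cos(68.32°) = 0.83716
y = ρ sin φ = 2.26614 × sin(68.32°) = 2.10583

0.837 2.106 0.715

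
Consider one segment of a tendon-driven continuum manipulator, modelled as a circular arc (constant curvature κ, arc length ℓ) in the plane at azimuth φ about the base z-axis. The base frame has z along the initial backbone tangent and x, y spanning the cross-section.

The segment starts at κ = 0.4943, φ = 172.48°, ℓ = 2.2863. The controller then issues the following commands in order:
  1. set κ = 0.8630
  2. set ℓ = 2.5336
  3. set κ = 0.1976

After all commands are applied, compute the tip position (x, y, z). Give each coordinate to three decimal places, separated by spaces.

initial: κ=0.4943, φ=172.48°, ℓ=2.2863
cmd 1: set κ=0.8630 → (κ,φ,ℓ)=(0.8630,172.48°,2.2863) → tip=(-1.5986,0.2110,1.0662)
cmd 2: set ℓ=2.5336 → (κ,φ,ℓ)=(0.8630,172.48°,2.5336) → tip=(-1.8122,0.2392,0.9460)
cmd 3: set κ=0.1976 → (κ,φ,ℓ)=(0.1976,172.48°,2.5336) → tip=(-0.6157,0.0813,2.4291)

-0.616 0.081 2.429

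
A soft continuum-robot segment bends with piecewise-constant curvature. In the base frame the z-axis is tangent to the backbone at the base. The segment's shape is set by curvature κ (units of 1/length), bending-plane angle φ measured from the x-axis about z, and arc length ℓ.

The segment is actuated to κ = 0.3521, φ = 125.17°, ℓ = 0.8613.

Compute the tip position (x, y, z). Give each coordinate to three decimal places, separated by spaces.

-0.075 0.106 0.848

θ = κ·ℓ = 0.3521 × 0.8613 = 0.30326 rad
ρ = (1 − cos θ)/κ = (1 − 0.95437)/0.3521 = 0.12960
z = sin θ / κ = 0.29864/0.3521 = 0.84816
x = ρ cos φ = 0.12960 × cos(125.17°) = -0.07465
y = ρ sin φ = 0.12960 × sin(125.17°) = 0.10594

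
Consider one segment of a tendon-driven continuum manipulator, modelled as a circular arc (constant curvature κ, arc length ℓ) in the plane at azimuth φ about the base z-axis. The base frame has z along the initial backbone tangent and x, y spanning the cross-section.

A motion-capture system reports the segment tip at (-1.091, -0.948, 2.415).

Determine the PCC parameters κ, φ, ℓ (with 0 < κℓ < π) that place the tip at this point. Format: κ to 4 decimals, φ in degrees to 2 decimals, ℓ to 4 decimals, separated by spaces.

ρ = √(x²+y²) = √(-1.091² + -0.948²) = 1.44533
φ = atan2(y, x) mod 360° = atan2(-0.948, -1.091) = 220.9883°
|p|² = ρ² + z² = 1.44533² + 2.415² = 7.92121
κ = 2ρ / |p|² = 2×1.44533 / 7.92121 = 0.36493
θ = 2·atan2(ρ, z) = 2·atan2(1.44533, 2.415) = 1.07860 rad
ℓ = θ/κ = 1.07860/0.36493 = 2.95567

0.3649 220.99 2.9557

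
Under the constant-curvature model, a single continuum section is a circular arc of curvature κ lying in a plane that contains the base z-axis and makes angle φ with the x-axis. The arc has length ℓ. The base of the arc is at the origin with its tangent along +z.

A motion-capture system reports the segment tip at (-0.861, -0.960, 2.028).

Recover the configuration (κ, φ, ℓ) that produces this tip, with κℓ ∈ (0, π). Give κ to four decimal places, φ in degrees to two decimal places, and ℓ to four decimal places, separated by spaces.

0.4465 228.11 2.5367

ρ = √(x²+y²) = √(-0.861² + -0.960²) = 1.28954
φ = atan2(y, x) mod 360° = atan2(-0.960, -0.861) = 228.1119°
|p|² = ρ² + z² = 1.28954² + 2.028² = 5.77571
κ = 2ρ / |p|² = 2×1.28954 / 5.77571 = 0.44654
θ = 2·atan2(ρ, z) = 2·atan2(1.28954, 2.028) = 1.13275 rad
ℓ = θ/κ = 1.13275/0.44654 = 2.53673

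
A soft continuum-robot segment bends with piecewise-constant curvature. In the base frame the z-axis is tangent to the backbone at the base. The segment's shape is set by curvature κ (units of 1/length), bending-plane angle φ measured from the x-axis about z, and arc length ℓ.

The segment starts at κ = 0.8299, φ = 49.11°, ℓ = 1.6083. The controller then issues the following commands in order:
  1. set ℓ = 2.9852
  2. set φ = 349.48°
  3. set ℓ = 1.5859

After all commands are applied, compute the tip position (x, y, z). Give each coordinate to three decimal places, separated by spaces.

initial: κ=0.8299, φ=49.11°, ℓ=1.6083
cmd 1: set ℓ=2.9852 → (κ,φ,ℓ)=(0.8299,49.11°,2.9852) → tip=(1.4099,1.6282,0.7428)
cmd 2: set φ=349.48° → (κ,φ,ℓ)=(0.8299,349.48°,2.9852) → tip=(2.1176,-0.3932,0.7428)
cmd 3: set ℓ=1.5859 → (κ,φ,ℓ)=(0.8299,349.48°,1.5859) → tip=(0.8863,-0.1646,1.1661)

0.886 -0.165 1.166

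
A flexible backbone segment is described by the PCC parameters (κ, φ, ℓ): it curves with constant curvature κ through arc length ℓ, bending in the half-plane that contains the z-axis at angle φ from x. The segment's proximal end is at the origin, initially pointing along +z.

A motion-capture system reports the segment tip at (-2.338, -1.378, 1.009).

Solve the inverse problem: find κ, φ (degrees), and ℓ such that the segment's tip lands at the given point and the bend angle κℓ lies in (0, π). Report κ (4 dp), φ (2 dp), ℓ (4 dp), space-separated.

0.6475 210.51 3.7527

ρ = √(x²+y²) = √(-2.338² + -1.378²) = 2.71388
φ = atan2(y, x) mod 360° = atan2(-1.378, -2.338) = 210.5148°
|p|² = ρ² + z² = 2.71388² + 1.009² = 8.38321
κ = 2ρ / |p|² = 2×2.71388 / 8.38321 = 0.64746
θ = 2·atan2(ρ, z) = 2·atan2(2.71388, 1.009) = 2.42968 rad
ℓ = θ/κ = 2.42968/0.64746 = 3.75266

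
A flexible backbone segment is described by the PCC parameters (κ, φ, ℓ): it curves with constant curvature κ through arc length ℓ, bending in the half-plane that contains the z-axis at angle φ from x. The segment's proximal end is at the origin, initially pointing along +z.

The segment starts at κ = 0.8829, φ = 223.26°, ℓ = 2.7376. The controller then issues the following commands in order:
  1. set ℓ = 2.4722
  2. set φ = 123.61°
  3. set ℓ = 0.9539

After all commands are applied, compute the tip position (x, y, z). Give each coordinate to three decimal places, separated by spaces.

-0.210 0.315 0.845

initial: κ=0.8829, φ=223.26°, ℓ=2.7376
cmd 1: set ℓ=2.4722 → (κ,φ,ℓ)=(0.8829,223.26°,2.4722) → tip=(-1.2987,-1.2221,0.9271)
cmd 2: set φ=123.61° → (κ,φ,ℓ)=(0.8829,123.61°,2.4722) → tip=(-0.9871,1.4851,0.9271)
cmd 3: set ℓ=0.9539 → (κ,φ,ℓ)=(0.8829,123.61°,0.9539) → tip=(-0.2095,0.3152,0.8451)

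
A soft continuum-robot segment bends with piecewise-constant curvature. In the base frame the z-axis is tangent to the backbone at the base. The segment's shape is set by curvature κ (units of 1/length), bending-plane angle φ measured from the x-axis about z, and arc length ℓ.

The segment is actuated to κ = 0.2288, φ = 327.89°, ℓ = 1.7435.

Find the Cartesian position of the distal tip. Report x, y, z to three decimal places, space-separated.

0.291 -0.182 1.698

θ = κ·ℓ = 0.2288 × 1.7435 = 0.39891 rad
ρ = (1 − cos θ)/κ = (1 − 0.92148)/0.2288 = 0.34317
z = sin θ / κ = 0.38842/0.2288 = 1.69763
x = ρ cos φ = 0.34317 × cos(327.89°) = 0.29067
y = ρ sin φ = 0.34317 × sin(327.89°) = -0.18241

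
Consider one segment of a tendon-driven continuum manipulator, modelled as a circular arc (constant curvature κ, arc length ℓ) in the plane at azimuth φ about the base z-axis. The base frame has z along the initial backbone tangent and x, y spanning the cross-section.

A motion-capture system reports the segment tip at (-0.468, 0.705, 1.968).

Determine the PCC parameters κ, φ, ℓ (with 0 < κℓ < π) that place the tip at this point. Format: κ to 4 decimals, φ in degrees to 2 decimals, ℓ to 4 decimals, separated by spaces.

0.3688 123.58 2.2022

ρ = √(x²+y²) = √(-0.468² + 0.705²) = 0.84620
φ = atan2(y, x) mod 360° = atan2(0.705, -0.468) = 123.5774°
|p|² = ρ² + z² = 0.84620² + 1.968² = 4.58907
κ = 2ρ / |p|² = 2×0.84620 / 4.58907 = 0.36879
θ = 2·atan2(ρ, z) = 2·atan2(0.84620, 1.968) = 0.81216 rad
ℓ = θ/κ = 0.81216/0.36879 = 2.20224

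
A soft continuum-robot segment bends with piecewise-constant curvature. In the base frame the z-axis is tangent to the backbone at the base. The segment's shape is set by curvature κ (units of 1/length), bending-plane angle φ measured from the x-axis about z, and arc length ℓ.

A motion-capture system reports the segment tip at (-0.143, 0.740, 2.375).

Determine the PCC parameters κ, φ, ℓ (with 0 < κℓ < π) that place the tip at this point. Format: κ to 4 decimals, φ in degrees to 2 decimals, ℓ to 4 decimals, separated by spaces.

0.2428 100.94 2.5314

ρ = √(x²+y²) = √(-0.143² + 0.740²) = 0.75369
φ = atan2(y, x) mod 360° = atan2(0.740, -0.143) = 100.9372°
|p|² = ρ² + z² = 0.75369² + 2.375² = 6.20867
κ = 2ρ / |p|² = 2×0.75369 / 6.20867 = 0.24279
θ = 2·atan2(ρ, z) = 2·atan2(0.75369, 2.375) = 0.61458 rad
ℓ = θ/κ = 0.61458/0.24279 = 2.53137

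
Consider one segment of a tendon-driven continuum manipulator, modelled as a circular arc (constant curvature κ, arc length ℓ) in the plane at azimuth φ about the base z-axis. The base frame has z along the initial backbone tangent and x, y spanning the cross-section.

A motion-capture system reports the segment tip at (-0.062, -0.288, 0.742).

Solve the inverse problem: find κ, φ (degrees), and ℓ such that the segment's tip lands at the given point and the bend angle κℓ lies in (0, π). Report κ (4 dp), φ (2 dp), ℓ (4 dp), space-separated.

0.9244 257.85 0.8177

ρ = √(x²+y²) = √(-0.062² + -0.288²) = 0.29460
φ = atan2(y, x) mod 360° = atan2(-0.288, -0.062) = 257.8509°
|p|² = ρ² + z² = 0.29460² + 0.742² = 0.63735
κ = 2ρ / |p|² = 2×0.29460 / 0.63735 = 0.92444
θ = 2·atan2(ρ, z) = 2·atan2(0.29460, 0.742) = 0.75589 rad
ℓ = θ/κ = 0.75589/0.92444 = 0.81767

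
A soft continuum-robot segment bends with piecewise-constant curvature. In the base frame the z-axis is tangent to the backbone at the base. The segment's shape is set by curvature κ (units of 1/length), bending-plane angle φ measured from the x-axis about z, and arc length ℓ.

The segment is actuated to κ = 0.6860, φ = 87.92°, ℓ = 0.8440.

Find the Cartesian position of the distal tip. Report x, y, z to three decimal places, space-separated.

θ = κ·ℓ = 0.6860 × 0.8440 = 0.57898 rad
ρ = (1 − cos θ)/κ = (1 − 0.83702)/0.6860 = 0.23758
z = sin θ / κ = 0.54717/0.6860 = 0.79763
x = ρ cos φ = 0.23758 × cos(87.92°) = 0.00862
y = ρ sin φ = 0.23758 × sin(87.92°) = 0.23743

0.009 0.237 0.798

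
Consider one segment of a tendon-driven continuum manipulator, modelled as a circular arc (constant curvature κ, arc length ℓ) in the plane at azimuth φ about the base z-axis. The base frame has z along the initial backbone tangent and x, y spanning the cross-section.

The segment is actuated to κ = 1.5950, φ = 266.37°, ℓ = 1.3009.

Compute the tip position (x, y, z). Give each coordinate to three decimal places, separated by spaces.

-0.059 -0.928 0.549

θ = κ·ℓ = 1.5950 × 1.3009 = 2.07494 rad
ρ = (1 − cos θ)/κ = (1 − -0.48305)/1.5950 = 0.92981
z = sin θ / κ = 0.87559/1.5950 = 0.54896
x = ρ cos φ = 0.92981 × cos(266.37°) = -0.05887
y = ρ sin φ = 0.92981 × sin(266.37°) = -0.92795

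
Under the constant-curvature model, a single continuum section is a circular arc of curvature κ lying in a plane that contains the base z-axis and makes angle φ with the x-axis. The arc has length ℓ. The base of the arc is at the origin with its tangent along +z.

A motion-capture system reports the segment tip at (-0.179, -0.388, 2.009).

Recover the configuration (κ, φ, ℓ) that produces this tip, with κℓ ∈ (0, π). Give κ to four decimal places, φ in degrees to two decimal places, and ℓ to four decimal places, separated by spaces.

ρ = √(x²+y²) = √(-0.179² + -0.388²) = 0.42730
φ = atan2(y, x) mod 360° = atan2(-0.388, -0.179) = 245.2342°
|p|² = ρ² + z² = 0.42730² + 2.009² = 4.21867
κ = 2ρ / |p|² = 2×0.42730 / 4.21867 = 0.20258
θ = 2·atan2(ρ, z) = 2·atan2(0.42730, 2.009) = 0.41914 rad
ℓ = θ/κ = 0.41914/0.20258 = 2.06905

0.2026 245.23 2.0691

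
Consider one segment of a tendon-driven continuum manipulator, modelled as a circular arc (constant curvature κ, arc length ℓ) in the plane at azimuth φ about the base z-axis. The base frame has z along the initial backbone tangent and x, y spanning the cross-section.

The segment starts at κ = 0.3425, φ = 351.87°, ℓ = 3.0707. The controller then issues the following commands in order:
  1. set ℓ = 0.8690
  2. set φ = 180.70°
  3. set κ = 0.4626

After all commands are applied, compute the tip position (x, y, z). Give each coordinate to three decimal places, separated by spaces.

initial: κ=0.3425, φ=351.87°, ℓ=3.0707
cmd 1: set ℓ=0.8690 → (κ,φ,ℓ)=(0.3425,351.87°,0.8690) → tip=(0.1271,-0.0182,0.8562)
cmd 2: set φ=180.70° → (κ,φ,ℓ)=(0.3425,180.70°,0.8690) → tip=(-0.1284,-0.0016,0.8562)
cmd 3: set κ=0.4626 → (κ,φ,ℓ)=(0.4626,180.70°,0.8690) → tip=(-0.1723,-0.0021,0.8458)

-0.172 -0.002 0.846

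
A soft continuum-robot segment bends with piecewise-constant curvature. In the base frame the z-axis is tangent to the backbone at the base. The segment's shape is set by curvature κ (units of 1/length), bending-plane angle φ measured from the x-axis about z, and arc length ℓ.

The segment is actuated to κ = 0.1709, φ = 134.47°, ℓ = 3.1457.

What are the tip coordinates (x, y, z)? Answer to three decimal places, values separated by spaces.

θ = κ·ℓ = 0.1709 × 3.1457 = 0.53760 rad
ρ = (1 − cos θ)/κ = (1 − 0.85894)/0.1709 = 0.82539
z = sin θ / κ = 0.51208/0.1709 = 2.99635
x = ρ cos φ = 0.82539 × cos(134.47°) = -0.57822
y = ρ sin φ = 0.82539 × sin(134.47°) = 0.58902

-0.578 0.589 2.996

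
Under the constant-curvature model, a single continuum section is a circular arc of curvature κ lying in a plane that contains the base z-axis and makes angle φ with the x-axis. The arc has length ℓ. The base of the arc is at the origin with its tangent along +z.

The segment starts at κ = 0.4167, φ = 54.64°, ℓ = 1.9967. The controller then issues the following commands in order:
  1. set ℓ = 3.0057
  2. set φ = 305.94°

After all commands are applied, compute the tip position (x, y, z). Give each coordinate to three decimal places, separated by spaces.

initial: κ=0.4167, φ=54.64°, ℓ=1.9967
cmd 1: set ℓ=3.0057 → (κ,φ,ℓ)=(0.4167,54.64°,3.0057) → tip=(0.9541,1.3446,2.2792)
cmd 2: set φ=305.94° → (κ,φ,ℓ)=(0.4167,305.94°,3.0057) → tip=(0.9677,-1.3349,2.2792)

0.968 -1.335 2.279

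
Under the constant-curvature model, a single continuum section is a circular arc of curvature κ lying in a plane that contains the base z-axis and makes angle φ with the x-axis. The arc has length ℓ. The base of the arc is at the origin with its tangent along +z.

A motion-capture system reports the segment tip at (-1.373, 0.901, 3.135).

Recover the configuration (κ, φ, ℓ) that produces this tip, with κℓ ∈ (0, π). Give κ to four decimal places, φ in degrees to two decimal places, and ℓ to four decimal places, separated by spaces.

0.2622 146.73 3.6803

ρ = √(x²+y²) = √(-1.373² + 0.901²) = 1.64223
φ = atan2(y, x) mod 360° = atan2(0.901, -1.373) = 146.7260°
|p|² = ρ² + z² = 1.64223² + 3.135² = 12.52515
κ = 2ρ / |p|² = 2×1.64223 / 12.52515 = 0.26223
θ = 2·atan2(ρ, z) = 2·atan2(1.64223, 3.135) = 0.96507 rad
ℓ = θ/κ = 0.96507/0.26223 = 3.68026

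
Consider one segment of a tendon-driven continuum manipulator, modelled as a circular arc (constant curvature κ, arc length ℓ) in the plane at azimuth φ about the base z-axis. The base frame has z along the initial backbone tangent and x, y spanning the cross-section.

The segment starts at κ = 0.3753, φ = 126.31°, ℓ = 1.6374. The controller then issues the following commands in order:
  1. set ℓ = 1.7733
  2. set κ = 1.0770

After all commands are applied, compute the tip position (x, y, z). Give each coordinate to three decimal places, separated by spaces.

-0.733 0.997 0.876

initial: κ=0.3753, φ=126.31°, ℓ=1.6374
cmd 1: set ℓ=1.7733 → (κ,φ,ℓ)=(0.3753,126.31°,1.7733) → tip=(-0.3367,0.4582,1.6453)
cmd 2: set κ=1.0770 → (κ,φ,ℓ)=(1.0770,126.31°,1.7733) → tip=(-0.7327,0.9971,0.8756)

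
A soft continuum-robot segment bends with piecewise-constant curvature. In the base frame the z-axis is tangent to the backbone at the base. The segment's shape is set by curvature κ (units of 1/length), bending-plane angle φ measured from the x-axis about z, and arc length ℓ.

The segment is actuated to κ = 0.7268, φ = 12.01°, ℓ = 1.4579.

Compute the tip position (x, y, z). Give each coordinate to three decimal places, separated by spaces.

0.687 0.146 1.200

θ = κ·ℓ = 0.7268 × 1.4579 = 1.05960 rad
ρ = (1 − cos θ)/κ = (1 − 0.48922)/0.7268 = 0.70278
z = sin θ / κ = 0.87216/0.7268 = 1.20000
x = ρ cos φ = 0.70278 × cos(12.01°) = 0.68740
y = ρ sin φ = 0.70278 × sin(12.01°) = 0.14624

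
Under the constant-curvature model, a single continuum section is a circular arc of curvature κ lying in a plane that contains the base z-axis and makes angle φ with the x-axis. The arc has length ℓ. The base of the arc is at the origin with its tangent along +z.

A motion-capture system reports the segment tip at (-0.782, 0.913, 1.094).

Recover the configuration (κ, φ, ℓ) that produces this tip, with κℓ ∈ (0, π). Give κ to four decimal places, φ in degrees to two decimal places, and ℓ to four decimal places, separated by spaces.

ρ = √(x²+y²) = √(-0.782² + 0.913²) = 1.20212
φ = atan2(y, x) mod 360° = atan2(0.913, -0.782) = 130.5806°
|p|² = ρ² + z² = 1.20212² + 1.094² = 2.64193
κ = 2ρ / |p|² = 2×1.20212 / 2.64193 = 0.91003
θ = 2·atan2(ρ, z) = 2·atan2(1.20212, 1.094) = 1.66490 rad
ℓ = θ/κ = 1.66490/0.91003 = 1.82950

0.9100 130.58 1.8295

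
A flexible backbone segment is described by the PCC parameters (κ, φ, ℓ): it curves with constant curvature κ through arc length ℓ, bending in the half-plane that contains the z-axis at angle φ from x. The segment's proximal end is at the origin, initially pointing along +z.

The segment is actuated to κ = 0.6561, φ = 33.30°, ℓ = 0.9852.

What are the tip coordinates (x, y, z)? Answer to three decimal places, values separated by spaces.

θ = κ·ℓ = 0.6561 × 0.9852 = 0.64639 rad
ρ = (1 − cos θ)/κ = (1 − 0.79826)/0.6561 = 0.30748
z = sin θ / κ = 0.60231/0.6561 = 0.91801
x = ρ cos φ = 0.30748 × cos(33.30°) = 0.25699
y = ρ sin φ = 0.30748 × sin(33.30°) = 0.16881

0.257 0.169 0.918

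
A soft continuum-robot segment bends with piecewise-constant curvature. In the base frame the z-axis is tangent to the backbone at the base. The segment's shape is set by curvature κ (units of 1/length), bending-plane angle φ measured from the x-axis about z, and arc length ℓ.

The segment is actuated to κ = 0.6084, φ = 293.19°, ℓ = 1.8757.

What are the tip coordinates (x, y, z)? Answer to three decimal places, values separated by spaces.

0.378 -0.882 1.494

θ = κ·ℓ = 0.6084 × 1.8757 = 1.14118 rad
ρ = (1 − cos θ)/κ = (1 − 0.41653)/0.6084 = 0.95903
z = sin θ / κ = 0.90912/0.6084 = 1.49429
x = ρ cos φ = 0.95903 × cos(293.19°) = 0.37765
y = ρ sin φ = 0.95903 × sin(293.19°) = -0.88154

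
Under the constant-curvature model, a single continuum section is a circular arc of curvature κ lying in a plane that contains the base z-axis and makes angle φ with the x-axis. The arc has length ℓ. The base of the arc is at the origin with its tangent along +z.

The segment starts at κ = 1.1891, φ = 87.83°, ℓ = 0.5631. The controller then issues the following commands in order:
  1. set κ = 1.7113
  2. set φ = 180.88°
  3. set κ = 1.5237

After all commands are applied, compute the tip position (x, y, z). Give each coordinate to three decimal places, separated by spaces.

initial: κ=1.1891, φ=87.83°, ℓ=0.5631
cmd 1: set κ=1.7113 → (κ,φ,ℓ)=(1.7113,87.83°,0.5631) → tip=(0.0095,0.2508,0.4799)
cmd 2: set φ=180.88° → (κ,φ,ℓ)=(1.7113,180.88°,0.5631) → tip=(-0.2509,-0.0039,0.4799)
cmd 3: set κ=1.5237 → (κ,φ,ℓ)=(1.5237,180.88°,0.5631) → tip=(-0.2271,-0.0035,0.4965)

-0.227 -0.003 0.497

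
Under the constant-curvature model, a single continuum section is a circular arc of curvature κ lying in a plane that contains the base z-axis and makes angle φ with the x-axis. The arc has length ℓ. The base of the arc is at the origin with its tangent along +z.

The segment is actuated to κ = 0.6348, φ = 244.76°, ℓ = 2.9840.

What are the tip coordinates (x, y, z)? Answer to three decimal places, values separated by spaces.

θ = κ·ℓ = 0.6348 × 2.9840 = 1.89424 rad
ρ = (1 − cos θ)/κ = (1 − -0.31784)/0.6348 = 2.07599
z = sin θ / κ = 0.94815/0.6348 = 1.49361
x = ρ cos φ = 2.07599 × cos(244.76°) = -0.88522
y = ρ sin φ = 2.07599 × sin(244.76°) = -1.87779

-0.885 -1.878 1.494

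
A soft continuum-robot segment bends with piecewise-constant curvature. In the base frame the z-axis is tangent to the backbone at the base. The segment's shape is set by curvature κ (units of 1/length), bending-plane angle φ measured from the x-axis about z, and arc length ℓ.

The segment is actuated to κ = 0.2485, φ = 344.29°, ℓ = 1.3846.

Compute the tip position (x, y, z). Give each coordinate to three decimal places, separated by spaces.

0.227 -0.064 1.357

θ = κ·ℓ = 0.2485 × 1.3846 = 0.34407 rad
ρ = (1 − cos θ)/κ = (1 − 0.94139)/0.2485 = 0.23586
z = sin θ / κ = 0.33732/0.2485 = 1.35744
x = ρ cos φ = 0.23586 × cos(344.29°) = 0.22705
y = ρ sin φ = 0.23586 × sin(344.29°) = -0.06386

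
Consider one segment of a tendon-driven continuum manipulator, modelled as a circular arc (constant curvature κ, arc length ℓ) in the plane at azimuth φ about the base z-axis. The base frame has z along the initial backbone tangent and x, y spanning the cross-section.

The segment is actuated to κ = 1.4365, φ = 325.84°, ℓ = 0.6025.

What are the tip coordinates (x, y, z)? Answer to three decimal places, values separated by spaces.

θ = κ·ℓ = 1.4365 × 0.6025 = 0.86549 rad
ρ = (1 − cos θ)/κ = (1 − 0.64827)/1.4365 = 0.24485
z = sin θ / κ = 0.76141/1.4365 = 0.53005
x = ρ cos φ = 0.24485 × cos(325.84°) = 0.20261
y = ρ sin φ = 0.24485 × sin(325.84°) = -0.13749

0.203 -0.137 0.530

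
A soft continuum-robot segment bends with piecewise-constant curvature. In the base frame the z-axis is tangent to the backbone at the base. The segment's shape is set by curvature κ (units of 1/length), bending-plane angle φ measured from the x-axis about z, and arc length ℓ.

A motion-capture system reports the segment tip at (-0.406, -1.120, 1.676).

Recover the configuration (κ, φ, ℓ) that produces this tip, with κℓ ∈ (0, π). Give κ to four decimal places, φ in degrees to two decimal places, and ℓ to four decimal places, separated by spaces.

ρ = √(x²+y²) = √(-0.406² + -1.120²) = 1.19132
φ = atan2(y, x) mod 360° = atan2(-1.120, -0.406) = 250.0744°
|p|² = ρ² + z² = 1.19132² + 1.676² = 4.22821
κ = 2ρ / |p|² = 2×1.19132 / 4.22821 = 0.56351
θ = 2·atan2(ρ, z) = 2·atan2(1.19132, 1.676) = 1.23589 rad
ℓ = θ/κ = 1.23589/0.56351 = 2.19320

0.5635 250.07 2.1932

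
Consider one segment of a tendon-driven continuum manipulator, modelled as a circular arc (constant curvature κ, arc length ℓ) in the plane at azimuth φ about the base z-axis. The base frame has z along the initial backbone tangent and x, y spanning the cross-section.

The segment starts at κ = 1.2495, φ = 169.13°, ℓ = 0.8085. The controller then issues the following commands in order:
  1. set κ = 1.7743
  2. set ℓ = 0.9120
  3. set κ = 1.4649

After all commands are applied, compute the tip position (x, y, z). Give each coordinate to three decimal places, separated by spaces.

-0.514 0.099 0.664

initial: κ=1.2495, φ=169.13°, ℓ=0.8085
cmd 1: set κ=1.7743 → (κ,φ,ℓ)=(1.7743,169.13°,0.8085) → tip=(-0.4783,0.0918,0.5584)
cmd 2: set ℓ=0.9120 → (κ,φ,ℓ)=(1.7743,169.13°,0.9120) → tip=(-0.5797,0.1113,0.5630)
cmd 3: set κ=1.4649 → (κ,φ,ℓ)=(1.4649,169.13°,0.9120) → tip=(-0.5144,0.0988,0.6639)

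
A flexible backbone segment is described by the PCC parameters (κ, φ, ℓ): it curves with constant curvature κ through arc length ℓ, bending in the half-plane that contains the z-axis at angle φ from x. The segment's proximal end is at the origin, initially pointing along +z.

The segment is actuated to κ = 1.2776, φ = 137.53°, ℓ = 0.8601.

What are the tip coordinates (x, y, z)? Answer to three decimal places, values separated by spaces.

-0.315 0.288 0.697

θ = κ·ℓ = 1.2776 × 0.8601 = 1.09886 rad
ρ = (1 − cos θ)/κ = (1 − 0.45461)/1.2776 = 0.42689
z = sin θ / κ = 0.89069/1.2776 = 0.69716
x = ρ cos φ = 0.42689 × cos(137.53°) = -0.31489
y = ρ sin φ = 0.42689 × sin(137.53°) = 0.28824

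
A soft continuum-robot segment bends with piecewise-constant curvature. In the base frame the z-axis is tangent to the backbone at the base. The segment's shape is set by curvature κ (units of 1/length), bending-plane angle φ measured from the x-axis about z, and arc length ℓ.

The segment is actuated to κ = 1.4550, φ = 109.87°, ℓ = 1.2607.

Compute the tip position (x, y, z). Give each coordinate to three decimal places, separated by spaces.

-0.294 0.815 0.664

θ = κ·ℓ = 1.4550 × 1.2607 = 1.83432 rad
ρ = (1 − cos θ)/κ = (1 − -0.26048)/1.4550 = 0.86631
z = sin θ / κ = 0.96548/1.4550 = 0.66356
x = ρ cos φ = 0.86631 × cos(109.87°) = -0.29445
y = ρ sin φ = 0.86631 × sin(109.87°) = 0.81474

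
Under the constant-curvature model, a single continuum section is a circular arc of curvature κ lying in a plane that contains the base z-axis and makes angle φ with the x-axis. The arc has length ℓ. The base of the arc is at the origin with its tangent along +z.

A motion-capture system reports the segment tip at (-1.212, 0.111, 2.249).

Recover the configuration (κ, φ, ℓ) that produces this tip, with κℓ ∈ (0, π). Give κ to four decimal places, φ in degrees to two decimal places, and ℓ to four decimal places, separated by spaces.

0.3722 174.77 2.6652

ρ = √(x²+y²) = √(-1.212² + 0.111²) = 1.21707
φ = atan2(y, x) mod 360° = atan2(0.111, -1.212) = 174.7672°
|p|² = ρ² + z² = 1.21707² + 2.249² = 6.53927
κ = 2ρ / |p|² = 2×1.21707 / 6.53927 = 0.37224
θ = 2·atan2(ρ, z) = 2·atan2(1.21707, 2.249) = 0.99206 rad
ℓ = θ/κ = 0.99206/0.37224 = 2.66515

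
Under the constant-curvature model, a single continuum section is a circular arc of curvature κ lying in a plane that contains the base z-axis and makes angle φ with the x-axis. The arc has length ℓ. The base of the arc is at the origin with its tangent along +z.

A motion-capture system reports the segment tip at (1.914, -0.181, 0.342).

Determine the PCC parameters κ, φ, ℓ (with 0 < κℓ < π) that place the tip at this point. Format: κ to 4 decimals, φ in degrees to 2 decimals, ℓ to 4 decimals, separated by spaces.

1.0084 354.60 2.7663

ρ = √(x²+y²) = √(1.914² + -0.181²) = 1.92254
φ = atan2(y, x) mod 360° = atan2(-0.181, 1.914) = 354.5978°
|p|² = ρ² + z² = 1.92254² + 0.342² = 3.81312
κ = 2ρ / |p|² = 2×1.92254 / 3.81312 = 1.00838
θ = 2·atan2(ρ, z) = 2·atan2(1.92254, 0.342) = 2.78950 rad
ℓ = θ/κ = 2.78950/1.00838 = 2.76631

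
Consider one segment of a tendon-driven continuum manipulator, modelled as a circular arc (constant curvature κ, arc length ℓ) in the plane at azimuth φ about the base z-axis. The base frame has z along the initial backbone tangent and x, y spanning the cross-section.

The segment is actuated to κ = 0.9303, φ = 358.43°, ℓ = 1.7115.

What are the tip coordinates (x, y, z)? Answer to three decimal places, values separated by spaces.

θ = κ·ℓ = 0.9303 × 1.7115 = 1.59221 rad
ρ = (1 − cos θ)/κ = (1 − -0.02141)/0.9303 = 1.09794
z = sin θ / κ = 0.99977/0.9303 = 1.07468
x = ρ cos φ = 1.09794 × cos(358.43°) = 1.09752
y = ρ sin φ = 1.09794 × sin(358.43°) = -0.03008

1.098 -0.030 1.075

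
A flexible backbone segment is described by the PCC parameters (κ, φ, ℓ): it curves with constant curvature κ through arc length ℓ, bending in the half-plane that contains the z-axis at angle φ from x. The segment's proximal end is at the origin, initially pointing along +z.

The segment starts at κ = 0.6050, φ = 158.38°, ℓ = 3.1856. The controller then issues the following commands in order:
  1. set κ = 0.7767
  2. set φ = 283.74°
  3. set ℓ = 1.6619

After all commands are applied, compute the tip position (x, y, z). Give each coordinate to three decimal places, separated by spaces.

initial: κ=0.6050, φ=158.38°, ℓ=3.1856
cmd 1: set κ=0.7767 → (κ,φ,ℓ)=(0.7767,158.38°,3.1856) → tip=(-2.1371,0.8470,0.7968)
cmd 2: set φ=283.74° → (κ,φ,ℓ)=(0.7767,283.74°,3.1856) → tip=(0.5460,-2.2330,0.7968)
cmd 3: set ℓ=1.6619 → (κ,φ,ℓ)=(0.7767,283.74°,1.6619) → tip=(0.2213,-0.9050,1.2374)

0.221 -0.905 1.237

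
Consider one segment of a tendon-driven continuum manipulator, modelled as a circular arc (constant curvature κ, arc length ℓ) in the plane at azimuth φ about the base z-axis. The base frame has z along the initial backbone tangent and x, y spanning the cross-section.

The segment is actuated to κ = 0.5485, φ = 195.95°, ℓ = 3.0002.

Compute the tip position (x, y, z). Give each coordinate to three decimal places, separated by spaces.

-1.884 -0.538 1.818

θ = κ·ℓ = 0.5485 × 3.0002 = 1.64561 rad
ρ = (1 − cos θ)/κ = (1 − -0.07474)/0.5485 = 1.95942
z = sin θ / κ = 0.99720/0.5485 = 1.81805
x = ρ cos φ = 1.95942 × cos(195.95°) = -1.88399
y = ρ sin φ = 1.95942 × sin(195.95°) = -0.53845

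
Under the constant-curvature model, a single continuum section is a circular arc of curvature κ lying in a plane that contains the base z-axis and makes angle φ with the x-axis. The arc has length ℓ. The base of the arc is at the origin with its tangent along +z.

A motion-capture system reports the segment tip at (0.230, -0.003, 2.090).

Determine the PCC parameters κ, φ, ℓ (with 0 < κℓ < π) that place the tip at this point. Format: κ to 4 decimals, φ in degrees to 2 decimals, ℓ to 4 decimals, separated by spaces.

0.1041 359.25 2.1068

ρ = √(x²+y²) = √(0.230² + -0.003²) = 0.23002
φ = atan2(y, x) mod 360° = atan2(-0.003, 0.230) = 359.2527°
|p|² = ρ² + z² = 0.23002² + 2.090² = 4.42101
κ = 2ρ / |p|² = 2×0.23002 / 4.42101 = 0.10406
θ = 2·atan2(ρ, z) = 2·atan2(0.23002, 2.090) = 0.21923 rad
ℓ = θ/κ = 0.21923/0.10406 = 2.10684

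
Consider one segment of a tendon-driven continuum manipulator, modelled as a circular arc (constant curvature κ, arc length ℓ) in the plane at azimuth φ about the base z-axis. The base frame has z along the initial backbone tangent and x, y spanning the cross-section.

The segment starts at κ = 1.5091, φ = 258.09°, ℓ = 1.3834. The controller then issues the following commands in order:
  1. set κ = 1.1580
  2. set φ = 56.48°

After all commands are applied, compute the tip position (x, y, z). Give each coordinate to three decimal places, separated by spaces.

initial: κ=1.5091, φ=258.09°, ℓ=1.3834
cmd 1: set κ=1.1580 → (κ,φ,ℓ)=(1.1580,258.09°,1.3834) → tip=(-0.1838,-0.8713,0.8631)
cmd 2: set φ=56.48° → (κ,φ,ℓ)=(1.1580,56.48°,1.3834) → tip=(0.4917,0.7424,0.8631)

0.492 0.742 0.863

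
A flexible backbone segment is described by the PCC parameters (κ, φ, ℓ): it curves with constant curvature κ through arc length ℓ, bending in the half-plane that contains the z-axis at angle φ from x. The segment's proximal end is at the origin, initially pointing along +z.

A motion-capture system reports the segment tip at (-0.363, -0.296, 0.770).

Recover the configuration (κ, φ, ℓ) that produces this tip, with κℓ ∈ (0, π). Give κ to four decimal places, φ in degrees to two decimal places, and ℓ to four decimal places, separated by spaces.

1.1533 219.19 0.9477

ρ = √(x²+y²) = √(-0.363² + -0.296²) = 0.46839
φ = atan2(y, x) mod 360° = atan2(-0.296, -0.363) = 219.1947°
|p|² = ρ² + z² = 0.46839² + 0.770² = 0.81228
κ = 2ρ / |p|² = 2×0.46839 / 0.81228 = 1.15325
θ = 2·atan2(ρ, z) = 2·atan2(0.46839, 0.770) = 1.09299 rad
ℓ = θ/κ = 1.09299/1.15325 = 0.94774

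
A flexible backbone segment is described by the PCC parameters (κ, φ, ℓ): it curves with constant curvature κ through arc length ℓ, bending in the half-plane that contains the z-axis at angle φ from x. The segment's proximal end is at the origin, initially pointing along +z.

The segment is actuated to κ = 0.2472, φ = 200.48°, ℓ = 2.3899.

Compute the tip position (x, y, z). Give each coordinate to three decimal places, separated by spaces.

-0.642 -0.240 2.253

θ = κ·ℓ = 0.2472 × 2.3899 = 0.59078 rad
ρ = (1 − cos θ)/κ = (1 − 0.83050)/0.2472 = 0.68566
z = sin θ / κ = 0.55701/0.2472 = 2.25328
x = ρ cos φ = 0.68566 × cos(200.48°) = -0.64232
y = ρ sin φ = 0.68566 × sin(200.48°) = -0.23990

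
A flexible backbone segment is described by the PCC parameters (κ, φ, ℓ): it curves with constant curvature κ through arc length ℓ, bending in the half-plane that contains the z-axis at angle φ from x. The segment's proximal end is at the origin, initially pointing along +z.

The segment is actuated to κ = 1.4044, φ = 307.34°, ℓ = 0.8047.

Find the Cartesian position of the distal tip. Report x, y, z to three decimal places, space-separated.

θ = κ·ℓ = 1.4044 × 0.8047 = 1.13012 rad
ρ = (1 − cos θ)/κ = (1 − 0.42655)/1.4044 = 0.40832
z = sin θ / κ = 0.90446/1.4044 = 0.64402
x = ρ cos φ = 0.40832 × cos(307.34°) = 0.24767
y = ρ sin φ = 0.40832 × sin(307.34°) = -0.32464

0.248 -0.325 0.644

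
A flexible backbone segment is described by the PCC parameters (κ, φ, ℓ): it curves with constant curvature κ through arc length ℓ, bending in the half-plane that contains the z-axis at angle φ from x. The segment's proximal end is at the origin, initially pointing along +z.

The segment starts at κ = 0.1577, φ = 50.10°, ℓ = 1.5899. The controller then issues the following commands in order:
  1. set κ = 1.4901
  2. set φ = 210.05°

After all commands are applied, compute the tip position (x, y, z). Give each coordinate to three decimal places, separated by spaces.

initial: κ=0.1577, φ=50.10°, ℓ=1.5899
cmd 1: set κ=1.4901 → (κ,φ,ℓ)=(1.4901,50.10°,1.5899) → tip=(0.7388,0.8836,0.4684)
cmd 2: set φ=210.05° → (κ,φ,ℓ)=(1.4901,210.05°,1.5899) → tip=(-0.9969,-0.5767,0.4684)

-0.997 -0.577 0.468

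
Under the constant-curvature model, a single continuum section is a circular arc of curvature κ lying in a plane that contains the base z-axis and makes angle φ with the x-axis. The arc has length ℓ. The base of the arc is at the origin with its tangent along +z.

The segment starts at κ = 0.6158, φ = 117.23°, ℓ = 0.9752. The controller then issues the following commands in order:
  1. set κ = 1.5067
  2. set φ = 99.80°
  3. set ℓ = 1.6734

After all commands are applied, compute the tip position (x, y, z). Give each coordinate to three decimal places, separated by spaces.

initial: κ=0.6158, φ=117.23°, ℓ=0.9752
cmd 1: set κ=1.5067 → (κ,φ,ℓ)=(1.5067,117.23°,0.9752) → tip=(-0.2729,0.5304,0.6603)
cmd 2: set φ=99.80° → (κ,φ,ℓ)=(1.5067,99.80°,0.9752) → tip=(-0.1015,0.5878,0.6603)
cmd 3: set ℓ=1.6734 → (κ,φ,ℓ)=(1.5067,99.80°,1.6734) → tip=(-0.2049,1.1862,0.3858)

-0.205 1.186 0.386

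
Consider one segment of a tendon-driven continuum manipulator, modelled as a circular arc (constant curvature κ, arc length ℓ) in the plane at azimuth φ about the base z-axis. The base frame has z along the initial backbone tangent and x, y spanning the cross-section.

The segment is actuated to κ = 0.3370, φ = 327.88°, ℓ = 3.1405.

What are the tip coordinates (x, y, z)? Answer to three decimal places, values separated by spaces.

θ = κ·ℓ = 0.3370 × 3.1405 = 1.05835 rad
ρ = (1 − cos θ)/κ = (1 − 0.49031)/0.3370 = 1.51243
z = sin θ / κ = 0.87155/0.3370 = 2.58619
x = ρ cos φ = 1.51243 × cos(327.88°) = 1.28093
y = ρ sin φ = 1.51243 × sin(327.88°) = -0.80415

1.281 -0.804 2.586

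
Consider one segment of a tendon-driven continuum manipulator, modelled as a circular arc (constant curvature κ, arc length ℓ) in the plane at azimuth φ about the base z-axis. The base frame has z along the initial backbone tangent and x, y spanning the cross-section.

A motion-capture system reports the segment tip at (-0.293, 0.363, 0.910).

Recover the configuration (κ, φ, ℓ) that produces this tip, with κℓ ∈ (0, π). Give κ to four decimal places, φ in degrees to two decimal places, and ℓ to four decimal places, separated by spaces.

0.8922 128.91 1.0619

ρ = √(x²+y²) = √(-0.293² + 0.363²) = 0.46650
φ = atan2(y, x) mod 360° = atan2(0.363, -0.293) = 128.9092°
|p|² = ρ² + z² = 0.46650² + 0.910² = 1.04572
κ = 2ρ / |p|² = 2×0.46650 / 1.04572 = 0.89220
θ = 2·atan2(ρ, z) = 2·atan2(0.46650, 0.910) = 0.94740 rad
ℓ = θ/κ = 0.94740/0.89220 = 1.06187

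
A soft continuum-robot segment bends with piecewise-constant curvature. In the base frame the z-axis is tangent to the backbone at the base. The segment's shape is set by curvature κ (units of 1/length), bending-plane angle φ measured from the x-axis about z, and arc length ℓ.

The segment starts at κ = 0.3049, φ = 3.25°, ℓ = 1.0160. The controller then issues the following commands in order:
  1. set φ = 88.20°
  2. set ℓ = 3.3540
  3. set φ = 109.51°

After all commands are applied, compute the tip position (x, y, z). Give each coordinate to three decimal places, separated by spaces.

-0.525 1.480 2.799

initial: κ=0.3049, φ=3.25°, ℓ=1.0160
cmd 1: set φ=88.20° → (κ,φ,ℓ)=(0.3049,88.20°,1.0160) → tip=(0.0049,0.1560,0.9998)
cmd 2: set ℓ=3.3540 → (κ,φ,ℓ)=(0.3049,88.20°,3.3540) → tip=(0.0493,1.5698,2.7992)
cmd 3: set φ=109.51° → (κ,φ,ℓ)=(0.3049,109.51°,3.3540) → tip=(-0.5245,1.4804,2.7992)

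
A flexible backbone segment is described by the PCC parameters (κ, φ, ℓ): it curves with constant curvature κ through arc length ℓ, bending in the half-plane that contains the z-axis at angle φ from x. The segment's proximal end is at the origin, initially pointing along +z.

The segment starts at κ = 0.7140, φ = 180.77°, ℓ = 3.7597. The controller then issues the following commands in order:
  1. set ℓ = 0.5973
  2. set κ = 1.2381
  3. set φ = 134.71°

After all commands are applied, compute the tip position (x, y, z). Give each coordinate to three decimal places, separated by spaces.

initial: κ=0.7140, φ=180.77°, ℓ=3.7597
cmd 1: set ℓ=0.5973 → (κ,φ,ℓ)=(0.7140,180.77°,0.5973) → tip=(-0.1254,-0.0017,0.5794)
cmd 2: set κ=1.2381 → (κ,φ,ℓ)=(1.2381,180.77°,0.5973) → tip=(-0.2110,-0.0028,0.5443)
cmd 3: set φ=134.71° → (κ,φ,ℓ)=(1.2381,134.71°,0.5973) → tip=(-0.1484,0.1499,0.5443)

-0.148 0.150 0.544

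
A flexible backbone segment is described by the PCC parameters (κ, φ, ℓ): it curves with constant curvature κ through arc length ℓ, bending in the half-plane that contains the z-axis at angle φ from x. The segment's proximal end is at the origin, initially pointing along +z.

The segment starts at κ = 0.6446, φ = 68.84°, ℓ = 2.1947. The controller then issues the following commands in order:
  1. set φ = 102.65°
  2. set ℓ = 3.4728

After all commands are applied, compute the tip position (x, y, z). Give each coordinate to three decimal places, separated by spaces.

-0.550 2.451 1.218

initial: κ=0.6446, φ=68.84°, ℓ=2.1947
cmd 1: set φ=102.65° → (κ,φ,ℓ)=(0.6446,102.65°,2.1947) → tip=(-0.2869,1.2784,1.5325)
cmd 2: set ℓ=3.4728 → (κ,φ,ℓ)=(0.6446,102.65°,3.4728) → tip=(-0.5501,2.4510,1.2181)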